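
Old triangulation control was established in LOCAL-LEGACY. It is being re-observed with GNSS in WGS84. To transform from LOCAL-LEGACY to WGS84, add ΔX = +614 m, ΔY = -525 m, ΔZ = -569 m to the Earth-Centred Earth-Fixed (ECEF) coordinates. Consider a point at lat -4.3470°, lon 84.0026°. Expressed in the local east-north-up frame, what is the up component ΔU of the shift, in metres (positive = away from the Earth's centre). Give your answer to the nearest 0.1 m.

ΔU = -413.5 m

At φ = -4.3470°, λ = 84.0026°: sin φ = -0.075797, cos φ = 0.997123, sin λ = 0.994527, cos λ = 0.104483.
ΔU = cos φ cos λ·ΔX + cos φ sin λ·ΔY + sin φ·ΔZ = (0.997123)(0.104483)(614) + (0.997123)(0.994527)(-525) + (-0.075797)(-569) = -413.53 m.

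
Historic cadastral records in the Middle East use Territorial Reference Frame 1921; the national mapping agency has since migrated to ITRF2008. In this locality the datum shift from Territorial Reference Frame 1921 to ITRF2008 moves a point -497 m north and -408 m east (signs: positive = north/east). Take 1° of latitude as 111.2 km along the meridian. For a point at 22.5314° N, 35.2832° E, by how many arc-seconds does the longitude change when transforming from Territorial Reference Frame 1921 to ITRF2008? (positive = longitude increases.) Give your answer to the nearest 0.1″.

Δλ = -14.3″

At latitude 22.5314°, cos φ = 0.923670.
1° of longitude at this latitude = 111.2 × cos φ = 102.71 km, so Δλ = -408.0 / 102712.1 = -0.0039723° = -14.300″.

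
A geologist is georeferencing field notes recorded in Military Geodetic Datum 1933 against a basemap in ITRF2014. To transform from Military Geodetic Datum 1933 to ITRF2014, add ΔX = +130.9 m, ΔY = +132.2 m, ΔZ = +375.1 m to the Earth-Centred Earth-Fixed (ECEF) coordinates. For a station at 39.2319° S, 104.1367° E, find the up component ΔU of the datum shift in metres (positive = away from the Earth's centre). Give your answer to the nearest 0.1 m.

ΔU = -162.7 m

The local up (radial) axis is (cos φ cos λ, cos φ sin λ, sin φ), giving ΔU = -24.764 + 99.300 − 237.236 = -162.70 m.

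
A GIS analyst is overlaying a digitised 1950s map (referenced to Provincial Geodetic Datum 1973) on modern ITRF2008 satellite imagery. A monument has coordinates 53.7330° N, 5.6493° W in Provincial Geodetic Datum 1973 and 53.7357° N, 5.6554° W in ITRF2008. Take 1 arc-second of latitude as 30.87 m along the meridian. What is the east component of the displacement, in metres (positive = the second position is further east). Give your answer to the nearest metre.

Δφ = 53.7357° − 53.7330° = +0.0027°; Δλ = -5.6554° − -5.6493° = -0.0061°.
1° of latitude = 3600 × 30.87 = 111132 m.
ΔN = Δφ × 111132 = 300.1 m; ΔE = Δλ × 111132 × cos(53.7330°) = -0.0061 × 111132 × 0.591549 = -401.0 m.

ΔE = -401 m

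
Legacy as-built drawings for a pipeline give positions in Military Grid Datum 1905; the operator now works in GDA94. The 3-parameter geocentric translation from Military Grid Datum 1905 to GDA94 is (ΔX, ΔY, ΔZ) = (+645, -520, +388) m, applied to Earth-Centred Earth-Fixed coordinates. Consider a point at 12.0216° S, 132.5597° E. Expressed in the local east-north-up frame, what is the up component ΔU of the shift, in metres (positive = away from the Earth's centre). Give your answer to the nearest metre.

ΔU = -882 m

At φ = -12.0216°, λ = 132.5597°: sin φ = -0.208280, cos φ = 0.978069, sin λ = 0.736573, cos λ = -0.676358.
ΔU = cos φ cos λ·ΔX + cos φ sin λ·ΔY + sin φ·ΔZ = (0.978069)(-0.676358)(645) + (0.978069)(0.736573)(-520) + (-0.208280)(388) = -882.11 m.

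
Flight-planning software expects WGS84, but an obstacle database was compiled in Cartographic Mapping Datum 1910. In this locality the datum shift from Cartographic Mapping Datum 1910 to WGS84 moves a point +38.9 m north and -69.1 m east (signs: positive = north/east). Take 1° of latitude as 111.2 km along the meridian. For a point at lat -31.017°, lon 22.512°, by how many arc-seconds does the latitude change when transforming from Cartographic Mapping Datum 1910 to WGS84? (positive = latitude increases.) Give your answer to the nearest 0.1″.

1° of latitude = 111.2 km, so Δφ = 38.9 / 111200 = 0.0003498° = 1.259″.

Δφ = 1.3″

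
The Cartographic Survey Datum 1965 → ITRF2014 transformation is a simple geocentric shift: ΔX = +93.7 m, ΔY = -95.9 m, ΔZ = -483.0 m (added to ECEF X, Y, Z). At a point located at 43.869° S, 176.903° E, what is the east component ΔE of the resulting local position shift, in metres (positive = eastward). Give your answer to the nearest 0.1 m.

At φ = -43.869°, λ = 176.903°: sin φ = -0.693012, cos φ = 0.720926, sin λ = 0.054027, cos λ = -0.998540.
ΔE = −sin λ·ΔX + cos λ·ΔY = −(0.054027)·(93.7) + (-0.998540)·(-95.9) = 90.70 m.

ΔE = 90.7 m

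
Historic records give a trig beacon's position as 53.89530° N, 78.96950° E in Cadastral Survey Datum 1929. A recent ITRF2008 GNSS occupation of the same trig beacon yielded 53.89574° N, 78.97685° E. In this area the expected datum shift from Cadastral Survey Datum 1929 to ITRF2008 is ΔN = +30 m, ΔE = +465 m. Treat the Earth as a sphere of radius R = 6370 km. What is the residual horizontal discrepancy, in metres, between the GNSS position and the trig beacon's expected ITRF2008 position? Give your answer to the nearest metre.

Observed coordinate differences: Δφ = +0.00044°, Δλ = +0.00735°.
Converting to metres (1° lat = 111177 m, cos φ = 0.589263): observed ΔN = 48.9 m, observed ΔE = 481.5 m.
Subtracting the expected shift leaves a residual of 48.9 − (30) = 18.9 m north and 481.5 − (465) = 16.5 m east.
Residual distance = √(18.9² + 16.5²) = 25.1 m.

25 m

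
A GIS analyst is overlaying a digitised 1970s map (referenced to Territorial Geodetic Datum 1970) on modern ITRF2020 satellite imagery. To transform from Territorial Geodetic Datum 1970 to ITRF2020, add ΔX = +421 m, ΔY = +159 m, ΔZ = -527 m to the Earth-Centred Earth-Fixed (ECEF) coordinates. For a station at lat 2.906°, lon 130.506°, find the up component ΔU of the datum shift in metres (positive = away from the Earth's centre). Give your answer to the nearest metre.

The local up (radial) axis is (cos φ cos λ, cos φ sin λ, sin φ), giving ΔU = -273.100 + 120.738 − 26.718 = -179.08 m.

ΔU = -179 m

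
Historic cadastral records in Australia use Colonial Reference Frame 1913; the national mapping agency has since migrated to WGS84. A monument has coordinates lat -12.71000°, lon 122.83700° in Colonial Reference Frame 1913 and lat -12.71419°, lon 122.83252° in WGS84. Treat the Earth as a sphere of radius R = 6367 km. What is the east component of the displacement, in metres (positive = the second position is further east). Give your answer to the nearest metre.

ΔE = -486 m

Δφ = -12.71419° − -12.71000° = -0.00419°; Δλ = 122.83252° − 122.83700° = -0.00448°.
1° along a meridian = πR/180 = 111125 m.
ΔN = Δφ × 111125 = -465.6 m; ΔE = Δλ × 111125 × cos(-12.71000°) = -0.00448 × 111125 × 0.975496 = -485.6 m.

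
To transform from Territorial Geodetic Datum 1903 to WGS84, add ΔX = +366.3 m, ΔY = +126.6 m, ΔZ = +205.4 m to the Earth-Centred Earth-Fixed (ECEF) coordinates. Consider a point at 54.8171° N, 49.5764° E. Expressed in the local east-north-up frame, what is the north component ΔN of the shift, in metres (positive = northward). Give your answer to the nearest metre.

ΔN = -155 m

At φ = 54.8171°, λ = 49.5764°: sin φ = 0.817317, cos φ = 0.576188, sin λ = 0.761271, cos λ = 0.648434.
ΔN = −sin φ cos λ·ΔX − sin φ sin λ·ΔY + cos φ·ΔZ = −(0.817317)(0.648434)(366.3) − (0.817317)(0.761271)(126.6) + (0.576188)(205.4) = -154.55 m.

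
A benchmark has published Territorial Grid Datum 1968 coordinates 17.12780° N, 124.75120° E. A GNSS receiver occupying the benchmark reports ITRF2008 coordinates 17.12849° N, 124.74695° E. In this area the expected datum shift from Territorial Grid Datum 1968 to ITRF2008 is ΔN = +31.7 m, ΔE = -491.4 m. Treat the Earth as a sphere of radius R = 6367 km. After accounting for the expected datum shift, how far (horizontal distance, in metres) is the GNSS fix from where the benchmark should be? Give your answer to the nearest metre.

60 m

Observed coordinate differences: Δφ = +0.00069°, Δλ = -0.00425°.
Converting to metres (1° lat = 111125 m, cos φ = 0.955650): observed ΔN = 76.7 m, observed ΔE = -451.3 m.
Subtracting the expected shift leaves a residual of 76.7 − (31.7) = 45.0 m north and -451.3 − (-491.4) = 40.1 m east.
Residual distance = √(45.0² + 40.1²) = 60.2 m.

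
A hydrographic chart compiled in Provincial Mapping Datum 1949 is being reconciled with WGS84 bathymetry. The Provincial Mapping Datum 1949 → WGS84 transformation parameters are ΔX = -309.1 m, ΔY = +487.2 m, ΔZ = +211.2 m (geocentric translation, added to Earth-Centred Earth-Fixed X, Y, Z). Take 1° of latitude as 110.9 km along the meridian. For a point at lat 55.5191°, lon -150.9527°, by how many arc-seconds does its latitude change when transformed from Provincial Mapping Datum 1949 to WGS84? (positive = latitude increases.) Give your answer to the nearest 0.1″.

Δφ = 3.0″

sin φ = 0.824315, cos φ = 0.566131, sin λ = -0.485531, cos λ = -0.874219.
North component: ΔN = −sin φ cos λ·ΔX − sin φ sin λ·ΔY + cos φ·ΔZ = −(0.824315)(-0.874219)(-309.1) − (0.824315)(-0.485531)(487.2) + (0.566131)(211.2) = 91.81 m.
1° of latitude spans 110900 m, so Δφ = 91.81 / 110900 × 3600 = 2.980″.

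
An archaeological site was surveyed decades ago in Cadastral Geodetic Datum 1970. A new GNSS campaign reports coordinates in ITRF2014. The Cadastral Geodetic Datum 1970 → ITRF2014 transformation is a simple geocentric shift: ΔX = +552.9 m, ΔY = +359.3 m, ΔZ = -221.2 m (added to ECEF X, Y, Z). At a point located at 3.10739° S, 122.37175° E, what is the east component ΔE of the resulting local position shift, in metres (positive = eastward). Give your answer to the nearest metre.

The local east axis at (φ, λ) is (−sin λ, cos λ, 0), so ΔE = −sin(122.37175°)·552.9 + cos(122.37175°)·359.3 = -659.35 m.

ΔE = -659 m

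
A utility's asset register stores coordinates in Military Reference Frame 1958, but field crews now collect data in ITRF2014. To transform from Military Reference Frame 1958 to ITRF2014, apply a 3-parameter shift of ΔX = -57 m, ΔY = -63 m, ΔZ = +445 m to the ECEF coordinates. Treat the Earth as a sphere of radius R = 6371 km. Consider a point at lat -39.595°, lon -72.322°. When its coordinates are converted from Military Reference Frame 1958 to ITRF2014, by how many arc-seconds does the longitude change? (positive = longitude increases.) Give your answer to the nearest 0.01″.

sin φ = -0.637357, cos φ = 0.770569, sin λ = -0.952778, cos λ = 0.303667.
East component: ΔE = −sin λ·ΔX + cos λ·ΔY = −(-0.952778)(-57) + (0.303667)(-63) = -73.44 m.
1° of latitude spans πR/180 = 111195 m; at latitude φ, 1° of longitude spans that × cos φ = 85683.3 m, so Δλ = -73.44 / 85683.3 × 3600 = -3.086″.

Δλ = -3.09″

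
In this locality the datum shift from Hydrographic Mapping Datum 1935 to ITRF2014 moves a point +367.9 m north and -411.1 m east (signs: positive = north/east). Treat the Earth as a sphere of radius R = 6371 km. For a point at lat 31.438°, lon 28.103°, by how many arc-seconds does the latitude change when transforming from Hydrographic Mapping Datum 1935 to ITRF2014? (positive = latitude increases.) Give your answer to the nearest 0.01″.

On a sphere of radius R, 1 rad of latitude = R, so Δφ = ΔN / R = 367.9 / 6371000 = 5.7746e-05 rad = 11.911″.

Δφ = 11.91″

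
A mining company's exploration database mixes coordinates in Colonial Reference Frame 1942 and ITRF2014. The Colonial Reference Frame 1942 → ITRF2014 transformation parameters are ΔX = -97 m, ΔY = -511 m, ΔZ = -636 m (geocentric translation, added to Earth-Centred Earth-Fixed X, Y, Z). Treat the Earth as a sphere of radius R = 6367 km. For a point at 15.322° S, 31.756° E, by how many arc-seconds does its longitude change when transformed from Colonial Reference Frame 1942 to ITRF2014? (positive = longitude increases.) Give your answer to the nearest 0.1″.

sin φ = -0.264243, cos φ = 0.964456, sin λ = 0.526303, cos λ = 0.850297.
East component: ΔE = −sin λ·ΔX + cos λ·ΔY = −(0.526303)(-97) + (0.850297)(-511) = -383.45 m.
1° of latitude spans πR/180 = 111125 m; at latitude φ, 1° of longitude spans that × cos φ = 107175.3 m, so Δλ = -383.45 / 107175.3 × 3600 = -12.880″.

Δλ = -12.9″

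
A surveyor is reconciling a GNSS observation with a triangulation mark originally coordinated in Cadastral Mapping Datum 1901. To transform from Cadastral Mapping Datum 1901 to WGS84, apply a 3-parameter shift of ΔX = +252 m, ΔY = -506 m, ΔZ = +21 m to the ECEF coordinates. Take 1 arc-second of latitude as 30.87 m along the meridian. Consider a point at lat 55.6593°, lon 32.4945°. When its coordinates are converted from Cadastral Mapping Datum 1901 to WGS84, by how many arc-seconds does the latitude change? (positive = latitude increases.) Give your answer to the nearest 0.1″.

sin φ = 0.825698, cos φ = 0.564113, sin λ = 0.537219, cos λ = 0.843443.
North component: ΔN = −sin φ cos λ·ΔX − sin φ sin λ·ΔY + cos φ·ΔZ = −(0.825698)(0.843443)(252) − (0.825698)(0.537219)(-506) + (0.564113)(21) = 60.80 m.
1° of latitude spans 3600 × 30.87 = 111132 m, so Δφ = 60.80 / 111132 × 3600 = 1.969″.

Δφ = 2.0″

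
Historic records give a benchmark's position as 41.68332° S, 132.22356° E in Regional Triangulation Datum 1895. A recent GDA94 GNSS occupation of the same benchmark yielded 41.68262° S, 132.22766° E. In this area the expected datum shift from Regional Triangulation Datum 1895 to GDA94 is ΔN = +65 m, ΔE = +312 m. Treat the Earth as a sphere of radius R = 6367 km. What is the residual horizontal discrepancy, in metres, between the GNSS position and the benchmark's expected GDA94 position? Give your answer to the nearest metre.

31 m

Observed coordinate differences: Δφ = +0.00070°, Δλ = +0.00410°.
Converting to metres (1° lat = 111125 m, cos φ = 0.746832): observed ΔN = 77.8 m, observed ΔE = 340.3 m.
Subtracting the expected shift leaves a residual of 77.8 − (65) = 12.8 m north and 340.3 − (312) = 28.3 m east.
Residual distance = √(12.8² + 28.3²) = 31.0 m.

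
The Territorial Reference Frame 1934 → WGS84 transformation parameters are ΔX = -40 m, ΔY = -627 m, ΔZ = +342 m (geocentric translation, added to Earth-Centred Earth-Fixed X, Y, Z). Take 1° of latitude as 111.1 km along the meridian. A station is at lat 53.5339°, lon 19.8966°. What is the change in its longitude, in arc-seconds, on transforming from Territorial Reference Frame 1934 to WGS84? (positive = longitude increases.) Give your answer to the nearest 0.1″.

sin φ = 0.804209, cos φ = 0.594347, sin λ = 0.340324, cos λ = 0.940308.
East component: ΔE = −sin λ·ΔX + cos λ·ΔY = −(0.340324)(-40) + (0.940308)(-627) = -575.96 m.
1° of latitude spans 111100 m; at latitude φ, 1° of longitude spans that × cos φ = 66032.0 m, so Δλ = -575.96 / 66032.0 × 3600 = -31.401″.

Δλ = -31.4″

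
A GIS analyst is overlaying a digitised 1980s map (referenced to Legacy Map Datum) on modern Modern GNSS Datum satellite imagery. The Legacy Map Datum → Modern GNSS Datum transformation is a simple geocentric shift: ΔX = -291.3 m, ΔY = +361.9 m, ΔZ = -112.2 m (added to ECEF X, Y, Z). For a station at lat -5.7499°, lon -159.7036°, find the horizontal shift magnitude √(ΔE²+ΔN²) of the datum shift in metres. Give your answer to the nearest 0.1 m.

At φ = -5.7499°, λ = -159.7036°: sin φ = -0.100186, cos φ = 0.994969, sin λ = -0.346877, cos λ = -0.937911.
ΔE = −sin λ·ΔX + cos λ·ΔY = −(-0.346877)·(-291.3) + (-0.937911)·(361.9) = -440.48 m.
ΔN = −sin φ cos λ·ΔX − sin φ sin λ·ΔY + cos φ·ΔZ = −(-0.100186)(-0.937911)(-291.3) − (-0.100186)(-0.346877)(361.9) + (0.994969)(-112.2) = -96.84 m.
Horizontal magnitude = √(ΔE² + ΔN²) = √((-440.48)² + (-96.84)²) = 450.99 m.

451.0 m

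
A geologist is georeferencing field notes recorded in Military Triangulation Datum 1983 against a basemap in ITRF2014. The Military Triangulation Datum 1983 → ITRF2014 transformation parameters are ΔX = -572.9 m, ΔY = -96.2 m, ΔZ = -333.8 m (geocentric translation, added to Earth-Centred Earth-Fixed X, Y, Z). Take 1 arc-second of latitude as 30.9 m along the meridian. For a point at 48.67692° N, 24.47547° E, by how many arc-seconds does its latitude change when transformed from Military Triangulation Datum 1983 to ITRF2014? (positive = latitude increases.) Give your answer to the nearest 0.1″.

sin φ = 0.750998, cos φ = 0.660304, sin λ = 0.414304, cos λ = 0.910139.
North component: ΔN = −sin φ cos λ·ΔX − sin φ sin λ·ΔY + cos φ·ΔZ = −(0.750998)(0.910139)(-572.9) − (0.750998)(0.414304)(-96.2) + (0.660304)(-333.8) = 201.11 m.
1° of latitude spans 3600 × 30.90 = 111240 m, so Δφ = 201.11 / 111240 × 3600 = 6.508″.

Δφ = 6.5″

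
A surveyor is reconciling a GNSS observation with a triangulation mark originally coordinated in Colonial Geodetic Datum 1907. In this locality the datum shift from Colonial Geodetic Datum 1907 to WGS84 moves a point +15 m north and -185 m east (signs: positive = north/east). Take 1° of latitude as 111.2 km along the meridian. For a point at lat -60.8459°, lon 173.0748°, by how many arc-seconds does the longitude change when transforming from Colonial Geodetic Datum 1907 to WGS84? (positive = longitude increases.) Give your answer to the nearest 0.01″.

At latitude -60.8459°, cos φ = 0.487160.
1° of longitude at this latitude = 111.2 × cos φ = 54.17 km, so Δλ = -185.0 / 54172.2 = -0.0034150° = -12.294″.

Δλ = -12.29″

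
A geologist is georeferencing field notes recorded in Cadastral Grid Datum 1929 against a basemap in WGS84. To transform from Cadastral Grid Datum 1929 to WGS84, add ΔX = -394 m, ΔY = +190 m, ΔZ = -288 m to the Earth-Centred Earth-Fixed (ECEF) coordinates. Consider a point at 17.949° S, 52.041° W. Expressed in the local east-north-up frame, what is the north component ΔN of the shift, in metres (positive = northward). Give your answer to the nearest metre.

The local north axis is (−sin φ cos λ, −sin φ sin λ, cos φ), giving ΔN = -74.685 − 46.166 − 273.983 = -394.83 m.

ΔN = -395 m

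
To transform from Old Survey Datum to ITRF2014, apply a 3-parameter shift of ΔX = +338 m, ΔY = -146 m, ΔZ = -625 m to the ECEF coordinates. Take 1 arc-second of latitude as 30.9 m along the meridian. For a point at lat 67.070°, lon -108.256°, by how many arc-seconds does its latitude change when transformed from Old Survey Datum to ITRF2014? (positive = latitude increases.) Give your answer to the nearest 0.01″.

Δφ = -8.86″

sin φ = 0.920982, cos φ = 0.389606, sin λ = -0.949666, cos λ = -0.313263.
North component: ΔN = −sin φ cos λ·ΔX − sin φ sin λ·ΔY + cos φ·ΔZ = −(0.920982)(-0.313263)(338) − (0.920982)(-0.949666)(-146) + (0.389606)(-625) = -273.68 m.
1° of latitude spans 3600 × 30.90 = 111240 m, so Δφ = -273.68 / 111240 × 3600 = -8.857″.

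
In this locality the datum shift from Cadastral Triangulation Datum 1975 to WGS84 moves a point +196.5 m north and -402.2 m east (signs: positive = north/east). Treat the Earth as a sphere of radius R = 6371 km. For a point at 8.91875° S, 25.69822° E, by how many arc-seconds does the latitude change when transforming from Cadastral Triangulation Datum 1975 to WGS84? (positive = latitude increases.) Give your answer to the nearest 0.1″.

On a sphere of radius R, 1 rad of latitude = R, so Δφ = ΔN / R = 196.5 / 6371000 = 3.0843e-05 rad = 6.362″.

Δφ = 6.4″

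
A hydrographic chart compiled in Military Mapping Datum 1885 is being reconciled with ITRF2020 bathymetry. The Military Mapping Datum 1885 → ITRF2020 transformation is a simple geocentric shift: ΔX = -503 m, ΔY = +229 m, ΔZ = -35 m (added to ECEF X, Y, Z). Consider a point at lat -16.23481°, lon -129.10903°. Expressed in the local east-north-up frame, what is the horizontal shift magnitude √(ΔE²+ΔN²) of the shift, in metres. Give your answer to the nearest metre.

535 m

At φ = -16.23481°, λ = -129.10903°: sin φ = -0.279574, cos φ = 0.960124, sin λ = -0.775947, cos λ = -0.630798.
ΔE = −sin λ·ΔX + cos λ·ΔY = −(-0.775947)·(-503) + (-0.630798)·(229) = -534.75 m.
ΔN = −sin φ cos λ·ΔX − sin φ sin λ·ΔY + cos φ·ΔZ = −(-0.279574)(-0.630798)(-503) − (-0.279574)(-0.775947)(229) + (0.960124)(-35) = 5.42 m.
Horizontal magnitude = √(ΔE² + ΔN²) = √((-534.75)² + 5.42²) = 534.78 m.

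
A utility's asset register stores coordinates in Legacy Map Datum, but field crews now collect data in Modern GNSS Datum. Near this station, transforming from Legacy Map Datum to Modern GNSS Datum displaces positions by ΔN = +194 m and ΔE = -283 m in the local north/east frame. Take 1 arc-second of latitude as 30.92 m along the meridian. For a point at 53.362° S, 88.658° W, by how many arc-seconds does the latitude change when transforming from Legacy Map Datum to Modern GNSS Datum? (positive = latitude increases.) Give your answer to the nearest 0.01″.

Δφ = 6.27″

1″ of latitude = 30.92 m, so Δφ = 194.0 / 30.92 = 6.274″.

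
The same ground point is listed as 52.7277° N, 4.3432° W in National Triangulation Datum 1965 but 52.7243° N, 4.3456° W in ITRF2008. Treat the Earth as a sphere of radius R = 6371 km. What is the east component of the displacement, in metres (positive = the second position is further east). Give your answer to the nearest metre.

Δφ = 52.7243° − 52.7277° = -0.0034°; Δλ = -4.3456° − -4.3432° = -0.0024°.
1° along a meridian = πR/180 = 111195 m.
ΔN = Δφ × 111195 = -378.1 m; ΔE = Δλ × 111195 × cos(52.7277°) = -0.0024 × 111195 × 0.605604 = -161.6 m.

ΔE = -162 m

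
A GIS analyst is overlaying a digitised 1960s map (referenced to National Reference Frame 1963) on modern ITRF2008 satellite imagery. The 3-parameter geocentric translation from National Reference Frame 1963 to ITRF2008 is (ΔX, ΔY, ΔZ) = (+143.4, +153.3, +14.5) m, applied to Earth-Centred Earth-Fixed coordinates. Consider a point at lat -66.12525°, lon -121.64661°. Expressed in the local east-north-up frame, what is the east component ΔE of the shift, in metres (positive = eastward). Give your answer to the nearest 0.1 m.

ΔE = 41.6 m

At φ = -66.12525°, λ = -121.64661°: sin φ = -0.914432, cos φ = 0.404739, sin λ = -0.851300, cos λ = -0.524679.
ΔE = −sin λ·ΔX + cos λ·ΔY = −(-0.851300)·(143.4) + (-0.524679)·(153.3) = 41.64 m.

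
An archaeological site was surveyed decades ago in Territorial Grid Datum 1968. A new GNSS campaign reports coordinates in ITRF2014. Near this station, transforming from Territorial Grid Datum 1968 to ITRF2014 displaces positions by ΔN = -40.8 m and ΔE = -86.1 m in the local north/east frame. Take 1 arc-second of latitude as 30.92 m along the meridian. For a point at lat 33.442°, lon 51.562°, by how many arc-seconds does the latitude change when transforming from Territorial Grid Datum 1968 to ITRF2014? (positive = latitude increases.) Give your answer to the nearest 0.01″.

Δφ = -1.32″

1″ of latitude = 30.92 m, so Δφ = -40.8 / 30.92 = -1.320″.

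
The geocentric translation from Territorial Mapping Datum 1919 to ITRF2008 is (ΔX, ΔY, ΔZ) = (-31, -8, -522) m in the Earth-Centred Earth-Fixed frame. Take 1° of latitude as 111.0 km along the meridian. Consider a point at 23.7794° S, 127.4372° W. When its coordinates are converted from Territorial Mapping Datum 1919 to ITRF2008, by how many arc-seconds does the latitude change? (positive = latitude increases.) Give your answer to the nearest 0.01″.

sin φ = -0.403216, cos φ = 0.915105, sin λ = -0.794020, cos λ = -0.607891.
North component: ΔN = −sin φ cos λ·ΔX − sin φ sin λ·ΔY + cos φ·ΔZ = −(-0.403216)(-0.607891)(-31) − (-0.403216)(-0.794020)(-8) + (0.915105)(-522) = -467.52 m.
1° of latitude spans 111000 m, so Δφ = -467.52 / 111000 × 3600 = -15.163″.

Δφ = -15.16″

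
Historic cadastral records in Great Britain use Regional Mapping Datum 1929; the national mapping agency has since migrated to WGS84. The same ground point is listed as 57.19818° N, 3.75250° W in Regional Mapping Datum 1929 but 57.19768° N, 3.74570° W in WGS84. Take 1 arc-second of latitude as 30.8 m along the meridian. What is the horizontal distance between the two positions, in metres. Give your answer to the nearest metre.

412 m

Δφ = 57.19768° − 57.19818° = -0.00050°; Δλ = -3.74570° − -3.75250° = +0.00680°.
1° of latitude = 3600 × 30.80 = 110880 m.
ΔN = Δφ × 110880 = -55.4 m; ΔE = Δλ × 110880 × cos(57.19818°) = +0.00680 × 110880 × 0.541735 = 408.5 m.
Distance = √(ΔE² + ΔN²) = √(408.5² + (-55.4)²) = 412.2 m.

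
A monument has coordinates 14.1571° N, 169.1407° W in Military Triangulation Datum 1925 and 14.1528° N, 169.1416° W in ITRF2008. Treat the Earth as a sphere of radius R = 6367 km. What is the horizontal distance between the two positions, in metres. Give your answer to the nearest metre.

Δφ = 14.1528° − 14.1571° = -0.0043°; Δλ = -169.1416° − -169.1407° = -0.0009°.
1° along a meridian = πR/180 = 111125 m.
ΔN = Δφ × 111125 = -477.8 m; ΔE = Δλ × 111125 × cos(14.1571°) = -0.0009 × 111125 × 0.969629 = -97.0 m.
Distance = √(ΔE² + ΔN²) = √((-97.0)² + (-477.8)²) = 487.6 m.

488 m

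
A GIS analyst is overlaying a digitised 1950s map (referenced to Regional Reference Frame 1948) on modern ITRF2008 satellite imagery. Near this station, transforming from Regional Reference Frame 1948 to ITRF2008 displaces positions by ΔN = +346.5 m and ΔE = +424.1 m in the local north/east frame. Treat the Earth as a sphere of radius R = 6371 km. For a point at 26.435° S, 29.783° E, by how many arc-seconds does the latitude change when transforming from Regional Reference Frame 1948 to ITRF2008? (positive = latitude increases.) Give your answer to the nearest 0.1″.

On a sphere of radius R, 1 rad of latitude = R, so Δφ = ΔN / R = 346.5 / 6371000 = 5.4387e-05 rad = 11.218″.

Δφ = 11.2″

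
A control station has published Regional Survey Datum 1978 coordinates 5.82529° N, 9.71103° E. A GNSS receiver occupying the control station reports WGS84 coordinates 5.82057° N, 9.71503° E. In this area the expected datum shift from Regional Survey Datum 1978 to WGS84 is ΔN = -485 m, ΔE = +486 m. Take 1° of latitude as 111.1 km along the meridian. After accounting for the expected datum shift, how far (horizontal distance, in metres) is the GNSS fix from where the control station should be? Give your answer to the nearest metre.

59 m

Observed coordinate differences: Δφ = -0.00472°, Δλ = +0.00400°.
Converting to metres (1° lat = 111100 m, cos φ = 0.994836): observed ΔN = -524.4 m, observed ΔE = 442.1 m.
Subtracting the expected shift leaves a residual of -524.4 − (-485) = -39.4 m north and 442.1 − (486) = -43.9 m east.
Residual distance = √((-39.4)² + (-43.9)²) = 59.0 m.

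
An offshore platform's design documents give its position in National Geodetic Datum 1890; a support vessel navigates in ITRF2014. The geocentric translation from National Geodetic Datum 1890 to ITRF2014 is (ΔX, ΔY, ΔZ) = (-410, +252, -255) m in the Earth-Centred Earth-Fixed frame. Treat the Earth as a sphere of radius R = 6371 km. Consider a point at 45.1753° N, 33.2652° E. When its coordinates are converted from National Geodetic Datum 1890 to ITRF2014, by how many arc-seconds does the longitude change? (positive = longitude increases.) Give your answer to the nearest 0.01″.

sin φ = 0.709267, cos φ = 0.704940, sin λ = 0.548515, cos λ = 0.836141.
East component: ΔE = −sin λ·ΔX + cos λ·ΔY = −(0.548515)(-410) + (0.836141)(252) = 435.60 m.
1° of latitude spans πR/180 = 111195 m; at latitude φ, 1° of longitude spans that × cos φ = 78385.8 m, so Δλ = 435.60 / 78385.8 × 3600 = 20.006″.

Δλ = 20.01″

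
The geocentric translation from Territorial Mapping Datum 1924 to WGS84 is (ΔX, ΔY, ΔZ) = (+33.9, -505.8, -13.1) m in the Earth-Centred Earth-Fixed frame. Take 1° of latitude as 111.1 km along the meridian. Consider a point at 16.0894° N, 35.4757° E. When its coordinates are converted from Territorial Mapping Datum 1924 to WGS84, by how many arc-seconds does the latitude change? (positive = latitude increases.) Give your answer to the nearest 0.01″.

sin φ = 0.277137, cos φ = 0.960830, sin λ = 0.580358, cos λ = 0.814362.
North component: ΔN = −sin φ cos λ·ΔX − sin φ sin λ·ΔY + cos φ·ΔZ = −(0.277137)(0.814362)(33.9) − (0.277137)(0.580358)(-505.8) + (0.960830)(-13.1) = 61.11 m.
1° of latitude spans 111100 m, so Δφ = 61.11 / 111100 × 3600 = 1.980″.

Δφ = 1.98″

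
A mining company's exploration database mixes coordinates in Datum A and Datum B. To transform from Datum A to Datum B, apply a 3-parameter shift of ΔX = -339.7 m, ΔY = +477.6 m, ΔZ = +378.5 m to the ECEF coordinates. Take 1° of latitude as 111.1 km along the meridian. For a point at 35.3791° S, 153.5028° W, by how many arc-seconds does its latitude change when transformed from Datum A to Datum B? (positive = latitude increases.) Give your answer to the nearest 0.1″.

sin φ = -0.578984, cos φ = 0.815339, sin λ = -0.446154, cos λ = -0.894956.
North component: ΔN = −sin φ cos λ·ΔX − sin φ sin λ·ΔY + cos φ·ΔZ = −(-0.578984)(-0.894956)(-339.7) − (-0.578984)(-0.446154)(477.6) + (0.815339)(378.5) = 361.25 m.
1° of latitude spans 111100 m, so Δφ = 361.25 / 111100 × 3600 = 11.706″.

Δφ = 11.7″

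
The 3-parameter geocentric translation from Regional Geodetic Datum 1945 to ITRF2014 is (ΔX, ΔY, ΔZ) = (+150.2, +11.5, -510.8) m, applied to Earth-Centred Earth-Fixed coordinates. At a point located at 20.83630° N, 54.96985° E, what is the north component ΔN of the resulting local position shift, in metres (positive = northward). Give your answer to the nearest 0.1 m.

At φ = 20.83630°, λ = 54.96985°: sin φ = 0.355699, cos φ = 0.934601, sin λ = 0.818850, cos λ = 0.574007.
ΔN = −sin φ cos λ·ΔX − sin φ sin λ·ΔY + cos φ·ΔZ = −(0.355699)(0.574007)(150.2) − (0.355699)(0.818850)(11.5) + (0.934601)(-510.8) = -511.41 m.

ΔN = -511.4 m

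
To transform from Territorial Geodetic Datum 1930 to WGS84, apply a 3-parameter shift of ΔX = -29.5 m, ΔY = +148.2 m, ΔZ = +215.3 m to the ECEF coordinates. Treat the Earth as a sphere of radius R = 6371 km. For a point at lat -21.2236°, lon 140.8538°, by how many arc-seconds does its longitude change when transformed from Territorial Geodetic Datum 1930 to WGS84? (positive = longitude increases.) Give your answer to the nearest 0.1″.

sin φ = -0.362009, cos φ = 0.932175, sin λ = 0.631301, cos λ = -0.775538.
East component: ΔE = −sin λ·ΔX + cos λ·ΔY = −(0.631301)(-29.5) + (-0.775538)(148.2) = -96.31 m.
1° of latitude spans πR/180 = 111195 m; at latitude φ, 1° of longitude spans that × cos φ = 103653.1 m, so Δλ = -96.31 / 103653.1 × 3600 = -3.345″.

Δλ = -3.3″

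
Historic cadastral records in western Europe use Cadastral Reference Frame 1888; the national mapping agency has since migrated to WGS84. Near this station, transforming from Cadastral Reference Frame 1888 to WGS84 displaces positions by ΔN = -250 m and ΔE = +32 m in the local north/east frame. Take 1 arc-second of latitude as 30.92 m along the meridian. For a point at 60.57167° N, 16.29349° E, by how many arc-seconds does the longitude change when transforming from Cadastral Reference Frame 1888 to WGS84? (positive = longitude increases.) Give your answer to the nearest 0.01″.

Δλ = 2.11″

At latitude 60.57167°, cos φ = 0.491334.
1″ of longitude at this latitude = 30.92 × cos φ = 15.1921 m, so Δλ = 32.0 / 15.1921 = 2.106″.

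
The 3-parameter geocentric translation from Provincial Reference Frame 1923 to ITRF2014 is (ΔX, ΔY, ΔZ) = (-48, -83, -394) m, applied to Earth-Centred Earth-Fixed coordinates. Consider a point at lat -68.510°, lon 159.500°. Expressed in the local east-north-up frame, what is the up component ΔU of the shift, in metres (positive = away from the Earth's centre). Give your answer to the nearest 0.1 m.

The local up (radial) axis is (cos φ cos λ, cos φ sin λ, sin φ), giving ΔU = 16.471 − 10.648 + 366.610 = 372.43 m.

ΔU = 372.4 m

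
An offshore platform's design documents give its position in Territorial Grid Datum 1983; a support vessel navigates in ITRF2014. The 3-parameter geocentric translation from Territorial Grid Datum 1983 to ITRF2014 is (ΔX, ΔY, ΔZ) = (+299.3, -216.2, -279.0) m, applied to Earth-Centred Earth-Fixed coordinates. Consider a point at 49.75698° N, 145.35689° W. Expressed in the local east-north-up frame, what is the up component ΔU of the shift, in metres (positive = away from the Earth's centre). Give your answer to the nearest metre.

ΔU = -293 m

At φ = 49.75698°, λ = -145.35689°: sin φ = 0.763311, cos φ = 0.646031, sin λ = -0.568463, cos λ = -0.822709.
ΔU = cos φ cos λ·ΔX + cos φ sin λ·ΔY + sin φ·ΔZ = (0.646031)(-0.822709)(299.3) + (0.646031)(-0.568463)(-216.2) + (0.763311)(-279.0) = -292.64 m.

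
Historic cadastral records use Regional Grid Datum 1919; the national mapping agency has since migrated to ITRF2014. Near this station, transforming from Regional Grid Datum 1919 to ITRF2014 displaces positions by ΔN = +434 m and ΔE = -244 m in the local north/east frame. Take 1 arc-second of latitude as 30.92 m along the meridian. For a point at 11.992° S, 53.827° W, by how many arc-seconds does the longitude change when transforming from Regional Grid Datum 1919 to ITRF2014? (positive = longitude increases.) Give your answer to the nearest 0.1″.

At latitude -11.992°, cos φ = 0.978177.
1″ of longitude at this latitude = 30.92 × cos φ = 30.2452 m, so Δλ = -244.0 / 30.2452 = -8.067″.

Δλ = -8.1″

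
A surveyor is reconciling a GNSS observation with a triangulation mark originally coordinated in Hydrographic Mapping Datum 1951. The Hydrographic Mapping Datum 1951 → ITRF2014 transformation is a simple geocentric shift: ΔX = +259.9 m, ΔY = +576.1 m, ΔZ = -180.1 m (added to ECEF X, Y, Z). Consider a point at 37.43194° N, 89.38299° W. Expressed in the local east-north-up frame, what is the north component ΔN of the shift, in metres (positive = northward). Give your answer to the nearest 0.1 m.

ΔN = 205.4 m

The local north axis is (−sin φ cos λ, −sin φ sin λ, cos φ), giving ΔN = -1.701 + 350.144 − 143.013 = 205.43 m.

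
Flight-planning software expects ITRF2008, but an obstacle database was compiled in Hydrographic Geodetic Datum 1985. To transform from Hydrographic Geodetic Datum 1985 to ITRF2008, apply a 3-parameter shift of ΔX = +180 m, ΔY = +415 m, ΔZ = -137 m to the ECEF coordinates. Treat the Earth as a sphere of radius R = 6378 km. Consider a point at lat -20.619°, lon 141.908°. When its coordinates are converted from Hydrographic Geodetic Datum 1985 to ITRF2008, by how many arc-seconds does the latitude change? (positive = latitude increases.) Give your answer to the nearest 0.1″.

sin φ = -0.352152, cos φ = 0.935943, sin λ = 0.616926, cos λ = -0.787021.
North component: ΔN = −sin φ cos λ·ΔX − sin φ sin λ·ΔY + cos φ·ΔZ = −(-0.352152)(-0.787021)(180) − (-0.352152)(0.616926)(415) + (0.935943)(-137) = -87.95 m.
1° of latitude spans πR/180 = 111317 m, so Δφ = -87.95 / 111317 × 3600 = -2.844″.

Δφ = -2.8″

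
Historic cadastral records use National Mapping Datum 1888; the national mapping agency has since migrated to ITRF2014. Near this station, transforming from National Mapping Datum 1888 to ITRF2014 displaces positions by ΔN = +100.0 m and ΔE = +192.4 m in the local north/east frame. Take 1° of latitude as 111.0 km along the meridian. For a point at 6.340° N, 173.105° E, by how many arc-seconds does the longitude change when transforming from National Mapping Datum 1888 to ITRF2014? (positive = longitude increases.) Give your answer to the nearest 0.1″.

Δλ = 6.3″

At latitude 6.340°, cos φ = 0.993884.
1° of longitude at this latitude = 111.0 × cos φ = 110.32 km, so Δλ = 192.4 / 110321.1 = 0.0017440° = 6.278″.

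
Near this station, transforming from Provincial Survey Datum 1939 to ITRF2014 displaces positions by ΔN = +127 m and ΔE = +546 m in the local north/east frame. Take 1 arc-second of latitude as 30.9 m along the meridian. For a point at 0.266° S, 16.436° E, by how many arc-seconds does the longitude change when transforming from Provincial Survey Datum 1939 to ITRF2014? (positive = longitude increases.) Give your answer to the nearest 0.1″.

Δλ = 17.7″

At latitude -0.266°, cos φ = 0.999989.
1″ of longitude at this latitude = 30.90 × cos φ = 30.8997 m, so Δλ = 546.0 / 30.8997 = 17.670″.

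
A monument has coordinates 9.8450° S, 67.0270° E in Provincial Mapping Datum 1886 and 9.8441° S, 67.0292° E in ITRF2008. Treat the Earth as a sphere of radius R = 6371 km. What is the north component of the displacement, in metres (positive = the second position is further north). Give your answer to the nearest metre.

ΔN = 100 m

Δφ = -9.8441° − -9.8450° = +0.0009°; Δλ = 67.0292° − 67.0270° = +0.0022°.
1° along a meridian = πR/180 = 111195 m.
ΔN = Δφ × 111195 = 100.1 m; ΔE = Δλ × 111195 × cos(-9.8450°) = +0.0022 × 111195 × 0.985274 = 241.0 m.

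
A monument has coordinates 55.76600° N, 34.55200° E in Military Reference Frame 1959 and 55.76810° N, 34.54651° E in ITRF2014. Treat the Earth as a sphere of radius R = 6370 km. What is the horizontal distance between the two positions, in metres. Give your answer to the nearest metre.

Δφ = 55.76810° − 55.76600° = +0.00210°; Δλ = 34.54651° − 34.55200° = -0.00549°.
1° along a meridian = πR/180 = 111177 m.
ΔN = Δφ × 111177 = 233.5 m; ΔE = Δλ × 111177 × cos(55.76600°) = -0.00549 × 111177 × 0.562574 = -343.4 m.
Distance = √(ΔE² + ΔN²) = √((-343.4)² + 233.5²) = 415.2 m.

415 m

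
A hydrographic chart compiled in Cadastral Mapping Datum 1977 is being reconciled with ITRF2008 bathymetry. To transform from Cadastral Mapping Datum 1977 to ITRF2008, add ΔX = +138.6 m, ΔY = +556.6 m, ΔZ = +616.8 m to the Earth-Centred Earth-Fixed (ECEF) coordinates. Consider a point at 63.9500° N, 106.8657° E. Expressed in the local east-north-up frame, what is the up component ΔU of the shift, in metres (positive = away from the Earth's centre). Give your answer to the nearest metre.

ΔU = 770 m

The local up (radial) axis is (cos φ cos λ, cos φ sin λ, sin φ), giving ΔU = -17.659 + 233.920 + 554.140 = 770.40 m.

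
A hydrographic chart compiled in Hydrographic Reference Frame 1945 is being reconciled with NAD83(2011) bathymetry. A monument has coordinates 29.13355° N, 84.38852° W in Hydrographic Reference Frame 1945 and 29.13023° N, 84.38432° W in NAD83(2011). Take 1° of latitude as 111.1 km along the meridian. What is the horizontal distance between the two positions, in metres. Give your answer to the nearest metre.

550 m

Δφ = 29.13023° − 29.13355° = -0.00332°; Δλ = -84.38432° − -84.38852° = +0.00420°.
ΔN = Δφ × 111100 = -368.9 m; ΔE = Δλ × 111100 × cos(29.13355°) = +0.00420 × 111100 × 0.873487 = 407.6 m.
Distance = √(ΔE² + ΔN²) = √(407.6² + (-368.9)²) = 549.7 m.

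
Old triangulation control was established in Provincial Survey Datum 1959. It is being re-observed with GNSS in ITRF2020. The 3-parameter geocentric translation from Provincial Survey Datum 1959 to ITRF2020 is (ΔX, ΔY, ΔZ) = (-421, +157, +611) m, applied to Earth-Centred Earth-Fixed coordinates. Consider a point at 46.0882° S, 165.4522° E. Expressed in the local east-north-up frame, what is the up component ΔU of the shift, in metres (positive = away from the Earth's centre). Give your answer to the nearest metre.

ΔU = -130 m

At φ = -46.0882°, λ = 165.4522°: sin φ = -0.720408, cos φ = 0.693550, sin λ = 0.251188, cos λ = -0.967938.
ΔU = cos φ cos λ·ΔX + cos φ sin λ·ΔY + sin φ·ΔZ = (0.693550)(-0.967938)(-421) + (0.693550)(0.251188)(157) + (-0.720408)(611) = -130.20 m.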